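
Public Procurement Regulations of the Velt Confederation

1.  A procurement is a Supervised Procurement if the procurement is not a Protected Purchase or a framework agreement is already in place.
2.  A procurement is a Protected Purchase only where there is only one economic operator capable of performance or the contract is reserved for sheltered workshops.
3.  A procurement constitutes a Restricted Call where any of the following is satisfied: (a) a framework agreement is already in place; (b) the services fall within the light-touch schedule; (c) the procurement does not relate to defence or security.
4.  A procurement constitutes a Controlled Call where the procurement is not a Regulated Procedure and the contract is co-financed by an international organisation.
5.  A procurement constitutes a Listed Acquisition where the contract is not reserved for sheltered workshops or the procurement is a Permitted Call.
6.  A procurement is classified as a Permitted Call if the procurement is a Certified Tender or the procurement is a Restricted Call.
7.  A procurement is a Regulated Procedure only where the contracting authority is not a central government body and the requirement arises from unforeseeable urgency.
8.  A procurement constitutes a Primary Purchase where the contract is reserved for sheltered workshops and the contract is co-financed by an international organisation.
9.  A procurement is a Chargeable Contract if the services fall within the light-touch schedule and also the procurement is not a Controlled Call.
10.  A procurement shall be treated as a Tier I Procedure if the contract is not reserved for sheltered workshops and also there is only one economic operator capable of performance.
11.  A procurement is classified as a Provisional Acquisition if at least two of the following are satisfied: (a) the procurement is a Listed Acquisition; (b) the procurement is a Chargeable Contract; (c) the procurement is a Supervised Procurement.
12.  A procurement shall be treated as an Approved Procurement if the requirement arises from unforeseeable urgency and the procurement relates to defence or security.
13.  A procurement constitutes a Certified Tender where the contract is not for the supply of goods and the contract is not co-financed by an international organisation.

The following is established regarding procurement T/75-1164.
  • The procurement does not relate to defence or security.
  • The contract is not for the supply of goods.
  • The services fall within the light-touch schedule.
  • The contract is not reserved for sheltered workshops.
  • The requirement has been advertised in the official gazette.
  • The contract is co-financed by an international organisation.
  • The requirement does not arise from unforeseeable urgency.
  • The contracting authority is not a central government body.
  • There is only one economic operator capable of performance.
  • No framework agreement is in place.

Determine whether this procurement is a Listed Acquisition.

Yes

paragraph 13 — Certified Tender: [the contract is not for the supply of goods? yes] AND [the contract is not co-financed by an international organisation? no] → not satisfied.
paragraph 3 — Restricted Call: [a framework agreement is already in place? no] OR [the services fall within the light-touch schedule? yes] OR [the procurement does not relate to defence or security? yes] → satisfied.
paragraph 6 — Permitted Call: [Certified Tender (paragraph 13)? no] OR [Restricted Call (paragraph 3)? yes] → satisfied.
paragraph 5 — Listed Acquisition: [the contract is not reserved for sheltered workshops? yes] OR [Permitted Call (paragraph 6)? yes] → satisfied.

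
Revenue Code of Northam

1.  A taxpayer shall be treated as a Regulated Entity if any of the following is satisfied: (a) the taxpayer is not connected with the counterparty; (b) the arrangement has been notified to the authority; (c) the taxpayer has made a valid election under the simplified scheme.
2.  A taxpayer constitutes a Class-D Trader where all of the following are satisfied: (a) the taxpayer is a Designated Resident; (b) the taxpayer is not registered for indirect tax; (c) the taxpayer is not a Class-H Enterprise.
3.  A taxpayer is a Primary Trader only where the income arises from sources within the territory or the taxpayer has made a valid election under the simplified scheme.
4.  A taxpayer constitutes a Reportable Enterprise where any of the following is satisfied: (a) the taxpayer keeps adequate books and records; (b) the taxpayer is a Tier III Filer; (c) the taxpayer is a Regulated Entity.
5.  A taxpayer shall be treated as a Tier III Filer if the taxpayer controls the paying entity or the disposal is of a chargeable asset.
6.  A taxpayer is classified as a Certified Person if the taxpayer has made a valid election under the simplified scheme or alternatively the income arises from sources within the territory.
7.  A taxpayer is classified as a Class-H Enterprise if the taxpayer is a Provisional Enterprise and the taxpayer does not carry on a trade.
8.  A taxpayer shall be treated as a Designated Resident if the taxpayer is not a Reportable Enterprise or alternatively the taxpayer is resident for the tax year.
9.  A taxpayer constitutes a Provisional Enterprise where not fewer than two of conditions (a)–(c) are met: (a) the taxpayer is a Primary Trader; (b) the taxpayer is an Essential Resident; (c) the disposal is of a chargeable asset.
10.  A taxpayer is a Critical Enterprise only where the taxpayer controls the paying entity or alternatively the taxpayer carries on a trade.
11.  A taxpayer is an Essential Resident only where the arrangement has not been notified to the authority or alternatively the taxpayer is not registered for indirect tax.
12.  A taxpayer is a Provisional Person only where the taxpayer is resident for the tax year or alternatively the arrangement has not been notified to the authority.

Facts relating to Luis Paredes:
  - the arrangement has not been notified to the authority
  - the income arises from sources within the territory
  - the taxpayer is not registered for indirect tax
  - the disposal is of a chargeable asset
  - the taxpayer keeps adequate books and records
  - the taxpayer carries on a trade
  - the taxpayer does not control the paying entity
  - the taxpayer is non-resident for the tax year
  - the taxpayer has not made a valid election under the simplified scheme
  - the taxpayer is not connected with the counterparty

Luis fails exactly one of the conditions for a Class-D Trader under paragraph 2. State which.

Designated Resident

paragraph 5 — Tier III Filer: [the taxpayer controls the paying entity? no] OR [the disposal is of a chargeable asset? yes] → satisfied.
paragraph 1 — Regulated Entity: [the taxpayer is not connected with the counterparty? yes] OR [the arrangement has been notified to the authority? no] OR [the taxpayer has made a valid election under the simplified scheme? no] → satisfied.
paragraph 4 — Reportable Enterprise: [the taxpayer keeps adequate books and records? yes] OR [Tier III Filer (paragraph 5)? yes] OR [Regulated Entity (paragraph 1)? yes] → satisfied.
paragraph 8 — Designated Resident: [not a Reportable Enterprise (paragraph 4)? no] OR [the taxpayer is resident for the tax year? no] → not satisfied.
paragraph 3 — Primary Trader: [the income arises from sources within the territory? yes] OR [the taxpayer has made a valid election under the simplified scheme? no] → satisfied.
paragraph 11 — Essential Resident: [the arrangement has not been notified to the authority? yes] OR [the taxpayer is not registered for indirect tax? yes] → satisfied.
paragraph 9 — Provisional Enterprise: Primary Trader (paragraph 3)? yes; Essential Resident (paragraph 11)? yes; the disposal is of a chargeable asset? yes — 3 of 3 hold (need ≥2) → satisfied.
paragraph 7 — Class-H Enterprise: [Provisional Enterprise (paragraph 9)? yes] AND [the taxpayer does not carry on a trade? no] → not satisfied.
paragraph 2 — Class-D Trader: [Designated Resident (paragraph 8)? no] AND [the taxpayer is not registered for indirect tax? yes] AND [not a Class-H Enterprise (paragraph 7)? yes] → not satisfied.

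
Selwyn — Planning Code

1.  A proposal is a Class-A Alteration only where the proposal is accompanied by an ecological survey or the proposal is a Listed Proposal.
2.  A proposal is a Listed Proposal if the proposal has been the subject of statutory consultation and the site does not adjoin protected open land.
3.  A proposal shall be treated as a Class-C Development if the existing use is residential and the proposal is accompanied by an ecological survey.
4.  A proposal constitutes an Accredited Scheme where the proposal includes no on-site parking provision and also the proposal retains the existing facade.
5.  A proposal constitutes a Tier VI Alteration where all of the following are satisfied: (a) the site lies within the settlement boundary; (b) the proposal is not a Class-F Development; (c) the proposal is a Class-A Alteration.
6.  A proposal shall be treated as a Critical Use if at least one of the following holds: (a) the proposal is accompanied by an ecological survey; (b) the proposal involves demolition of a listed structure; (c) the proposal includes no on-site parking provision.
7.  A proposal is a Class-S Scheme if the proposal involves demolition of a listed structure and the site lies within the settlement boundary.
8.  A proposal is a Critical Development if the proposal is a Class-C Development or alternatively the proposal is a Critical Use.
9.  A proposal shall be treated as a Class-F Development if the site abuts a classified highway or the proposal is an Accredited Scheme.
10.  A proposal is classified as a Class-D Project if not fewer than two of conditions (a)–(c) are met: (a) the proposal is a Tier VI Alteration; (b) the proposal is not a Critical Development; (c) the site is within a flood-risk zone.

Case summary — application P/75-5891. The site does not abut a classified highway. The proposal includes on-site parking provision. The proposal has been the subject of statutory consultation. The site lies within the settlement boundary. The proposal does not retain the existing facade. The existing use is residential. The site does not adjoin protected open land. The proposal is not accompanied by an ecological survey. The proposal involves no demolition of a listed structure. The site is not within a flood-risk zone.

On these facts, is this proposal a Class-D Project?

paragraph 4 — Accredited Scheme: [the proposal includes no on-site parking provision? no] AND [the proposal retains the existing facade? no] → not satisfied.
paragraph 9 — Class-F Development: [the site abuts a classified highway? no] OR [Accredited Scheme (paragraph 4)? no] → not satisfied.
paragraph 2 — Listed Proposal: [the proposal has been the subject of statutory consultation? yes] AND [the site does not adjoin protected open land? yes] → satisfied.
paragraph 1 — Class-A Alteration: [the proposal is accompanied by an ecological survey? no] OR [Listed Proposal (paragraph 2)? yes] → satisfied.
paragraph 5 — Tier VI Alteration: [the site lies within the settlement boundary? yes] AND [not a Class-F Development (paragraph 9)? yes] AND [Class-A Alteration (paragraph 1)? yes] → satisfied.
paragraph 3 — Class-C Development: [the existing use is residential? yes] AND [the proposal is accompanied by an ecological survey? no] → not satisfied.
paragraph 6 — Critical Use: [the proposal is accompanied by an ecological survey? no] OR [the proposal involves demolition of a listed structure? no] OR [the proposal includes no on-site parking provision? no] → not satisfied.
paragraph 8 — Critical Development: [Class-C Development (paragraph 3)? no] OR [Critical Use (paragraph 6)? no] → not satisfied.
paragraph 10 — Class-D Project: Tier VI Alteration (paragraph 5)? yes; not a Critical Development (paragraph 8)? yes; the site is within a flood-risk zone? no — 2 of 3 hold (need ≥2) → satisfied.

Yes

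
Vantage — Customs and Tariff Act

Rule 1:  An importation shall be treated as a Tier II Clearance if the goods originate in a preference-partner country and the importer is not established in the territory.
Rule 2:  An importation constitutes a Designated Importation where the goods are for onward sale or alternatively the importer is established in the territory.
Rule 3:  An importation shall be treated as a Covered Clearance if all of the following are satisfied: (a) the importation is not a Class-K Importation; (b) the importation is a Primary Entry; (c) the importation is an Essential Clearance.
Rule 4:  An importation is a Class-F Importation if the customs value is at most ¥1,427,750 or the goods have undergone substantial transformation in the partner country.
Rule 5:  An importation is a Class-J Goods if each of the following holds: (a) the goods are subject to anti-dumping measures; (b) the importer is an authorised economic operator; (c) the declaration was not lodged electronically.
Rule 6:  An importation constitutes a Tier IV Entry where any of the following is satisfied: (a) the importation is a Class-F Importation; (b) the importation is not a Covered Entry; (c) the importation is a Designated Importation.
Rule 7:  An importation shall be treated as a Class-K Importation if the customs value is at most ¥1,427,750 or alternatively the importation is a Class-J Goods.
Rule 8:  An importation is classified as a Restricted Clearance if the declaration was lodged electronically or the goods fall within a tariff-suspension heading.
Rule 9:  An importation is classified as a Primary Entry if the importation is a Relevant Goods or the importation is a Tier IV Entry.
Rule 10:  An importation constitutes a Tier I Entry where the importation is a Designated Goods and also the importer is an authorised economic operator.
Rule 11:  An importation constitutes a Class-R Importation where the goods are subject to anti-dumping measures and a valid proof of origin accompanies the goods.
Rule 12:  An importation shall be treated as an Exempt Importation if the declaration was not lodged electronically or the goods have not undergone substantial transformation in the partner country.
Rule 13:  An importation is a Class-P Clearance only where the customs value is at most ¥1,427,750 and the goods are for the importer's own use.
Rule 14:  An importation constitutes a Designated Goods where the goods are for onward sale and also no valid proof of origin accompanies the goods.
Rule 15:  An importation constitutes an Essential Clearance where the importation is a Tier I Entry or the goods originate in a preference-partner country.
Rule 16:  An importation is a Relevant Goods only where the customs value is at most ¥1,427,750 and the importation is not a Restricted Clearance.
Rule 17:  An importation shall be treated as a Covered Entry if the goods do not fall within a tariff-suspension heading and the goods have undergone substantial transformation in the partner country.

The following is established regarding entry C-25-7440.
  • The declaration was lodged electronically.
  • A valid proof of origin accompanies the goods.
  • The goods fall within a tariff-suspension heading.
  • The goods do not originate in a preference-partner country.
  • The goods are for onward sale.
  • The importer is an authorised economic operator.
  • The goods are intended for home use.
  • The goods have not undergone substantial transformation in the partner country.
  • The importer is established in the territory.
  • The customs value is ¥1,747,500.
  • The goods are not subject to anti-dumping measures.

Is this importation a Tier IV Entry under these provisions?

rule 4 — Class-F Importation: [customs value: ¥1,747,500 ≤ ¥1,427,750? no] OR [the goods have undergone substantial transformation in the partner country? no] → not satisfied.
rule 17 — Covered Entry: [the goods do not fall within a tariff-suspension heading? no] AND [the goods have undergone substantial transformation in the partner country? no] → not satisfied.
rule 2 — Designated Importation: [the goods are for onward sale? yes] OR [the importer is established in the territory? yes] → satisfied.
rule 6 — Tier IV Entry: [Class-F Importation (rule 4)? no] OR [not a Covered Entry (rule 17)? yes] OR [Designated Importation (rule 2)? yes] → satisfied.

Yes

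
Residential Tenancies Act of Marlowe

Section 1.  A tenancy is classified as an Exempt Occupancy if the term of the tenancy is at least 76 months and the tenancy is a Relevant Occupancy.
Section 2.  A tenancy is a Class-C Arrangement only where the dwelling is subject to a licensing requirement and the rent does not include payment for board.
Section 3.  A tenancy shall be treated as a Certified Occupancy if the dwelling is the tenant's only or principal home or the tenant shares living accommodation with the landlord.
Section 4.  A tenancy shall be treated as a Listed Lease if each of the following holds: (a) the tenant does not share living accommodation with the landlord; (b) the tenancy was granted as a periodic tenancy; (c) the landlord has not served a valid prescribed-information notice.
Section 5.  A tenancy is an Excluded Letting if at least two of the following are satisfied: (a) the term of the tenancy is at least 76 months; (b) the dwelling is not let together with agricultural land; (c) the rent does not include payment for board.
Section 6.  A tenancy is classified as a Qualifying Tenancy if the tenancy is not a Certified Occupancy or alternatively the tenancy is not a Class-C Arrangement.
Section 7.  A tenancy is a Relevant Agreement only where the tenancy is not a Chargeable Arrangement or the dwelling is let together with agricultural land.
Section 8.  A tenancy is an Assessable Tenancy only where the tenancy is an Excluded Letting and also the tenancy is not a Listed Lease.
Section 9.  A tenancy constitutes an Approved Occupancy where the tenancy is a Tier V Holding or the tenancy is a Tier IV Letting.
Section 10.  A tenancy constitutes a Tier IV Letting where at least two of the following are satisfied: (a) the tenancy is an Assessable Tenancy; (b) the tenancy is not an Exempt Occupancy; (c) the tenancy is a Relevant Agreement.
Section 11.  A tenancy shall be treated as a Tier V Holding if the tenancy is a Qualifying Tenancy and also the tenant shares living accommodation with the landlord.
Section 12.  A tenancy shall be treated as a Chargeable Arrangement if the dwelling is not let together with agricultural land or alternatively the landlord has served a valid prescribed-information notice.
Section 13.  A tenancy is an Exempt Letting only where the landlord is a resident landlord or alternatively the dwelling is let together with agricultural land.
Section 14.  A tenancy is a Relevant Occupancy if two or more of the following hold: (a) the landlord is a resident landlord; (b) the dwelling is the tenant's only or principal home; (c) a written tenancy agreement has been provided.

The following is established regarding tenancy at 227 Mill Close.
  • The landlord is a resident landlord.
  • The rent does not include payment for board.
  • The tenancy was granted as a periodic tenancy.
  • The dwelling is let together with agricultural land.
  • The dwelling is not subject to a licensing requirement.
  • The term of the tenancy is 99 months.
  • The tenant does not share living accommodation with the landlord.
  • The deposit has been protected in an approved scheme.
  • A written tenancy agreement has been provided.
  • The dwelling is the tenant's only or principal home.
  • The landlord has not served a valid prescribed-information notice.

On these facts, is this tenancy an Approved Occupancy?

section 3 — Certified Occupancy: [the dwelling is the tenant's only or principal home? yes] OR [the tenant shares living accommodation with the landlord? no] → satisfied.
section 2 — Class-C Arrangement: [the dwelling is subject to a licensing requirement? no] AND [the rent does not include payment for board? yes] → not satisfied.
section 6 — Qualifying Tenancy: [not a Certified Occupancy (section 3)? no] OR [not a Class-C Arrangement (section 2)? yes] → satisfied.
section 11 — Tier V Holding: [Qualifying Tenancy (section 6)? yes] AND [the tenant shares living accommodation with the landlord? no] → not satisfied.
section 5 — Excluded Letting: term of the tenancy: 99 months ≥ 76 months? yes; the dwelling is not let together with agricultural land? no; the rent does not include payment for board? yes — 2 of 3 hold (need ≥2) → satisfied.
section 4 — Listed Lease: [the tenant does not share living accommodation with the landlord? yes] AND [the tenancy was granted as a periodic tenancy? yes] AND [the landlord has not served a valid prescribed-information notice? yes] → satisfied.
section 8 — Assessable Tenancy: [Excluded Letting (section 5)? yes] AND [not a Listed Lease (section 4)? no] → not satisfied.
section 14 — Relevant Occupancy: the landlord is a resident landlord? yes; the dwelling is the tenant's only or principal home? yes; a written tenancy agreement has been provided? yes — 3 of 3 hold (need ≥2) → satisfied.
section 1 — Exempt Occupancy: [term of the tenancy: 99 months ≥ 76 months? yes] AND [Relevant Occupancy (section 14)? yes] → satisfied.
section 12 — Chargeable Arrangement: [the dwelling is not let together with agricultural land? no] OR [the landlord has served a valid prescribed-information notice? no] → not satisfied.
section 7 — Relevant Agreement: [not a Chargeable Arrangement (section 12)? yes] OR [the dwelling is let together with agricultural land? yes] → satisfied.
section 10 — Tier IV Letting: Assessable Tenancy (section 8)? no; not an Exempt Occupancy (section 1)? no; Relevant Agreement (section 7)? yes — 1 of 3 hold (need ≥2) → not satisfied.
section 9 — Approved Occupancy: [Tier V Holding (section 11)? no] OR [Tier IV Letting (section 10)? no] → not satisfied.

No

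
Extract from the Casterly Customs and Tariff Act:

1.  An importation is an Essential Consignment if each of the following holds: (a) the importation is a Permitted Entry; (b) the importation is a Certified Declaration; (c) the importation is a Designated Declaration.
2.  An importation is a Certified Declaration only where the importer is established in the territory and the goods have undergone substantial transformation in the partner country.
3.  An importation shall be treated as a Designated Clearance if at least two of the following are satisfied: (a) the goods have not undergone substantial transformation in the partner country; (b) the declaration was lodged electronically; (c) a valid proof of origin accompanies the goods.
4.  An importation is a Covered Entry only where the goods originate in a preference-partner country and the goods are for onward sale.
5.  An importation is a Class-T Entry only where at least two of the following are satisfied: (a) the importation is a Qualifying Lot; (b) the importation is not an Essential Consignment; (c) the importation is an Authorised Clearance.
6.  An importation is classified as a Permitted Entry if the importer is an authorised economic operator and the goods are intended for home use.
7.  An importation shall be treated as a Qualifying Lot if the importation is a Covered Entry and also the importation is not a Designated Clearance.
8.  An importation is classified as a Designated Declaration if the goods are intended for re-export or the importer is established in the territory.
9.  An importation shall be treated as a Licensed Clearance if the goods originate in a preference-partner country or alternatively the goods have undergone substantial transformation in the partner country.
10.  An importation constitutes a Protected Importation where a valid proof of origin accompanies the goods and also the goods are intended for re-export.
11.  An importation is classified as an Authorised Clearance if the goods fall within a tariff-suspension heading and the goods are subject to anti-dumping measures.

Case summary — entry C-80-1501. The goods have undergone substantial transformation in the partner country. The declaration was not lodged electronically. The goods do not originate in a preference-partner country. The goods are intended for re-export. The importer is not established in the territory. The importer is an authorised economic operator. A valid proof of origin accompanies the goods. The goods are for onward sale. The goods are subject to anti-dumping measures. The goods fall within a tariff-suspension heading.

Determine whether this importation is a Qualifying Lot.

No

paragraph 4 — Covered Entry: [the goods originate in a preference-partner country? no] AND [the goods are for onward sale? yes] → not satisfied.
paragraph 3 — Designated Clearance: the goods have not undergone substantial transformation in the partner country? no; the declaration was lodged electronically? no; a valid proof of origin accompanies the goods? yes — 1 of 3 hold (need ≥2) → not satisfied.
paragraph 7 — Qualifying Lot: [Covered Entry (paragraph 4)? no] AND [not a Designated Clearance (paragraph 3)? yes] → not satisfied.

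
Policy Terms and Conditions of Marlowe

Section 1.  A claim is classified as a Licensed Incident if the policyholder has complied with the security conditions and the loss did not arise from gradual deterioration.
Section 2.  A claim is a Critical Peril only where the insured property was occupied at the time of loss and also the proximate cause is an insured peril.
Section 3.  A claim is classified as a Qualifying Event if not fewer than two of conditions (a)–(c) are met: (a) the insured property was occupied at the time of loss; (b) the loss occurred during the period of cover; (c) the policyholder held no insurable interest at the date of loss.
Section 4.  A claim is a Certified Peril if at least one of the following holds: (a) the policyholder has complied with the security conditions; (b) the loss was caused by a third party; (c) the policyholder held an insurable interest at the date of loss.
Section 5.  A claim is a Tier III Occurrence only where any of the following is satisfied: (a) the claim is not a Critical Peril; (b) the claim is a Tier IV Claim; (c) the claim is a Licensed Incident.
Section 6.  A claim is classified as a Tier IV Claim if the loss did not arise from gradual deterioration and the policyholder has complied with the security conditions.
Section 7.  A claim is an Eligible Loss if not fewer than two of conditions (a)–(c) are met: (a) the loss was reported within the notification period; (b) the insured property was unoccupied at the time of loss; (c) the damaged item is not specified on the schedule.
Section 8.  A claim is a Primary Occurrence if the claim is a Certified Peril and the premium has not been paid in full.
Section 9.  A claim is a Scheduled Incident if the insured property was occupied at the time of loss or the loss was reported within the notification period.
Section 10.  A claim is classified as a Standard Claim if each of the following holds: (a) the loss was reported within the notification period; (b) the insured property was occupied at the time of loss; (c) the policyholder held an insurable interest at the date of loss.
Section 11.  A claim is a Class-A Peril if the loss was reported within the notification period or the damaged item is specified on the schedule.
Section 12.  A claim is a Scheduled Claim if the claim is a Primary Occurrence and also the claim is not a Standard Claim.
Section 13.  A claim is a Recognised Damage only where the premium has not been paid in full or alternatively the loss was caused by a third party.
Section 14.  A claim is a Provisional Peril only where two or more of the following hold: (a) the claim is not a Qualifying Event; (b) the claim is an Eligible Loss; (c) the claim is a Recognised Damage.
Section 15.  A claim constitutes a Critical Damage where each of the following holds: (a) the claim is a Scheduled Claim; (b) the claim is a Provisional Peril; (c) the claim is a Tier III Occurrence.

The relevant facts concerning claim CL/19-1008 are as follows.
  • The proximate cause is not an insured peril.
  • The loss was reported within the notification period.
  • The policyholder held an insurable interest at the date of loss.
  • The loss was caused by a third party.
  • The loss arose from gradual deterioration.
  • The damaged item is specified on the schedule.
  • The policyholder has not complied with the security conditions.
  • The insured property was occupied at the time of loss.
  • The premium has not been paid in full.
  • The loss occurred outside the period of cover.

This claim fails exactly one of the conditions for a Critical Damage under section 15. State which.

Under section 4: the policyholder has complied with the security conditions? no; or the loss was caused by a third party? yes; or the policyholder held an insurable interest at the date of loss? yes. So the claim is a Certified Peril.
Under section 8: Certified Peril (section 4)? yes; and the premium has not been paid in full? yes. So the claim is a Primary Occurrence.
Under section 10: the loss was reported within the notification period? yes; and the insured property was occupied at the time of loss? yes; and the policyholder held an insurable interest at the date of loss? yes. So the claim is a Standard Claim.
Under section 12: Primary Occurrence (section 8)? yes; and not a Standard Claim (section 10)? no. So the claim is not a Scheduled Claim.
Under section 3: the insured property was occupied at the time of loss? yes; the loss occurred during the period of cover? no; the policyholder held no insurable interest at the date of loss? no — 1 of 3 hold (need ≥2) → not satisfied.
Under section 7: the loss was reported within the notification period? yes; the insured property was unoccupied at the time of loss? no; the damaged item is not specified on the schedule? no — 1 of 3 hold (need ≥2) → not satisfied.
Under section 13: the premium has not been paid in full? yes; or the loss was caused by a third party? yes. So the claim is a Recognised Damage.
Under section 14: not a Qualifying Event (section 3)? yes; Eligible Loss (section 7)? no; Recognised Damage (section 13)? yes — 2 of 3 hold (need ≥2) → satisfied.
Under section 2: the insured property was occupied at the time of loss? yes; and the proximate cause is an insured peril? no. So the claim is not a Critical Peril.
Under section 6: the loss did not arise from gradual deterioration? no; and the policyholder has complied with the security conditions? no. So the claim is not a Tier IV Claim.
Under section 1: the policyholder has complied with the security conditions? no; and the loss did not arise from gradual deterioration? no. So the claim is not a Licensed Incident.
Under section 5: not a Critical Peril (section 2)? yes; or Tier IV Claim (section 6)? no; or Licensed Incident (section 1)? no. So the claim is a Tier III Occurrence.
Under section 15: Scheduled Claim (section 12)? no; and Provisional Peril (section 14)? yes; and Tier III Occurrence (section 5)? yes. So the claim is not a Critical Damage.

Scheduled Claim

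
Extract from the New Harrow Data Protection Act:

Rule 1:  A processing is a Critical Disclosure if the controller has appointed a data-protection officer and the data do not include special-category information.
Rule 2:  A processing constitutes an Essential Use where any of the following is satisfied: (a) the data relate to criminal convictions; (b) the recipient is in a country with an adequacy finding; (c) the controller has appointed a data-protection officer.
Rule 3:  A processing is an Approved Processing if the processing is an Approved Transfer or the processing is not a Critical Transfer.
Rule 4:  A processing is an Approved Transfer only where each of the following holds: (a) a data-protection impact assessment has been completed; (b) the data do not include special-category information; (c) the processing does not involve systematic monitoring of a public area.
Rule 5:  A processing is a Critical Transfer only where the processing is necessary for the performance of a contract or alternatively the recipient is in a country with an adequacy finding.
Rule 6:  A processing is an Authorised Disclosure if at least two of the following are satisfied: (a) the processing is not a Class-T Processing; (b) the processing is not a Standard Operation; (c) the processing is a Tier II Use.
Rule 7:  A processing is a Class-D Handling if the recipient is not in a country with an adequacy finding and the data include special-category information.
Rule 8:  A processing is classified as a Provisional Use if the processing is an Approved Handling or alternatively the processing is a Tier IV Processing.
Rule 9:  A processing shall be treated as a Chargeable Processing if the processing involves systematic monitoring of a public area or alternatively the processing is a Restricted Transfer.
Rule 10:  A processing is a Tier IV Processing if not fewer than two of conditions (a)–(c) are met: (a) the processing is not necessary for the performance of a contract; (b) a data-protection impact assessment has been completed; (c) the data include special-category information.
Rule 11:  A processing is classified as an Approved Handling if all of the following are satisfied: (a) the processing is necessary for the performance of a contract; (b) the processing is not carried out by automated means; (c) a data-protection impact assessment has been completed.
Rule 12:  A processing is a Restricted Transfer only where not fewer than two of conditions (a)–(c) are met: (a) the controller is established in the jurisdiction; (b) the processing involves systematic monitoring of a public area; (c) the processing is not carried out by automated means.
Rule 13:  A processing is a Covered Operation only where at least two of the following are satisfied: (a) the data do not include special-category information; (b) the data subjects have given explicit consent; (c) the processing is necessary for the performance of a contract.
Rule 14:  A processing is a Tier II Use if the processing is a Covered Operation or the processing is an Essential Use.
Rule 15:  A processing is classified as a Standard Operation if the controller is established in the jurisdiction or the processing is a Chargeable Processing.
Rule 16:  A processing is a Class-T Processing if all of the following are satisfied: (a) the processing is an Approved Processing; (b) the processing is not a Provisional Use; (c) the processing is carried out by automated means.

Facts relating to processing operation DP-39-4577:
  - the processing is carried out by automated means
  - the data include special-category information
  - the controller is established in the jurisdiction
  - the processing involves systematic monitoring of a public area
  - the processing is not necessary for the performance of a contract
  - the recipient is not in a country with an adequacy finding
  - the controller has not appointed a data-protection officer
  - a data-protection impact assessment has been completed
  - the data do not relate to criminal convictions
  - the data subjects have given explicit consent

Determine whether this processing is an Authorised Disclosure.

No

rule 4 — Approved Transfer: [a data-protection impact assessment has been completed? yes] AND [the data do not include special-category information? no] AND [the processing does not involve systematic monitoring of a public area? no] → not satisfied.
rule 5 — Critical Transfer: [the processing is necessary for the performance of a contract? no] OR [the recipient is in a country with an adequacy finding? no] → not satisfied.
rule 3 — Approved Processing: [Approved Transfer (rule 4)? no] OR [not a Critical Transfer (rule 5)? yes] → satisfied.
rule 11 — Approved Handling: [the processing is necessary for the performance of a contract? no] AND [the processing is not carried out by automated means? no] AND [a data-protection impact assessment has been completed? yes] → not satisfied.
rule 10 — Tier IV Processing: the processing is not necessary for the performance of a contract? yes; a data-protection impact assessment has been completed? yes; the data include special-category information? yes — 3 of 3 hold (need ≥2) → satisfied.
rule 8 — Provisional Use: [Approved Handling (rule 11)? no] OR [Tier IV Processing (rule 10)? yes] → satisfied.
rule 16 — Class-T Processing: [Approved Processing (rule 3)? yes] AND [not a Provisional Use (rule 8)? no] AND [the processing is carried out by automated means? yes] → not satisfied.
rule 12 — Restricted Transfer: the controller is established in the jurisdiction? yes; the processing involves systematic monitoring of a public area? yes; the processing is not carried out by automated means? no — 2 of 3 hold (need ≥2) → satisfied.
rule 9 — Chargeable Processing: [the processing involves systematic monitoring of a public area? yes] OR [Restricted Transfer (rule 12)? yes] → satisfied.
rule 15 — Standard Operation: [the controller is established in the jurisdiction? yes] OR [Chargeable Processing (rule 9)? yes] → satisfied.
rule 13 — Covered Operation: the data do not include special-category information? no; the data subjects have given explicit consent? yes; the processing is necessary for the performance of a contract? no — 1 of 3 hold (need ≥2) → not satisfied.
rule 2 — Essential Use: [the data relate to criminal convictions? no] OR [the recipient is in a country with an adequacy finding? no] OR [the controller has appointed a data-protection officer? no] → not satisfied.
rule 14 — Tier II Use: [Covered Operation (rule 13)? no] OR [Essential Use (rule 2)? no] → not satisfied.
rule 6 — Authorised Disclosure: not a Class-T Processing (rule 16)? yes; not a Standard Operation (rule 15)? no; Tier II Use (rule 14)? no — 1 of 3 hold (need ≥2) → not satisfied.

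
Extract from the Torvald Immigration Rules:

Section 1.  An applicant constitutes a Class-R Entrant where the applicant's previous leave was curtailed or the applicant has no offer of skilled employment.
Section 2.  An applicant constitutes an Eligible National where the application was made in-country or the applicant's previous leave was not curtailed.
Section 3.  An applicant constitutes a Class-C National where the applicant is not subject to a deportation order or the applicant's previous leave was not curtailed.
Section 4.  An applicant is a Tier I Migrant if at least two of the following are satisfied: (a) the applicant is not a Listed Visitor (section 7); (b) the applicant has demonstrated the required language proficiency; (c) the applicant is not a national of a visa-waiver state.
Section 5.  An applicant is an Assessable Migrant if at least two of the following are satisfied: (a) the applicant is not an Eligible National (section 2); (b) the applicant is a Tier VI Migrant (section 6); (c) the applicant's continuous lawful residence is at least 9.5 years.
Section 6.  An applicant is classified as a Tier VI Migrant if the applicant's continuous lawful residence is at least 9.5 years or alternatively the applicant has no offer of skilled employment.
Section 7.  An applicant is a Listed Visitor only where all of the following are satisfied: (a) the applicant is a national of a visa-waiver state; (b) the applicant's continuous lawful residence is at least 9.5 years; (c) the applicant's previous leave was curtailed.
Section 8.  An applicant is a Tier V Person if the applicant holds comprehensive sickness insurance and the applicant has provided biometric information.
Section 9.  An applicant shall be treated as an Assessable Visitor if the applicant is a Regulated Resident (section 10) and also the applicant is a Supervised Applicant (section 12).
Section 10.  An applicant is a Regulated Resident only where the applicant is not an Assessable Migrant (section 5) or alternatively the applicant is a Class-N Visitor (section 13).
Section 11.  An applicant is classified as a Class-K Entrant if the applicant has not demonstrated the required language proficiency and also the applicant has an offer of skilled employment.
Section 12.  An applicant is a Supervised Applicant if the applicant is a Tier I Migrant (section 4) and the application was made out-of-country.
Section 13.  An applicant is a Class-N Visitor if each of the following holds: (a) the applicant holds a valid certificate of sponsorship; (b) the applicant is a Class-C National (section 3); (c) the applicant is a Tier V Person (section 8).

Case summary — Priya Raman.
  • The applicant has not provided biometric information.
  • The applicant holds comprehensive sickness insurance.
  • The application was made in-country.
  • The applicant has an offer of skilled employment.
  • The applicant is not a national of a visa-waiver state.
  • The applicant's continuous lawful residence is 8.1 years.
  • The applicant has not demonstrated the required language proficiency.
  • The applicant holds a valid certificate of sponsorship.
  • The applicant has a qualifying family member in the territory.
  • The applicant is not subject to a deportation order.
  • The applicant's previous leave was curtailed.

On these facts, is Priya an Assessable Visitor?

No

Under section 2: the application was made in-country? yes; or the applicant's previous leave was not curtailed? no. So the applicant is an Eligible National.
Under section 6: applicant's continuous lawful residence: 8.1 years ≥ 9.5 years? no; or the applicant has no offer of skilled employment? no. So the applicant is not a Tier VI Migrant.
Under section 5: not an Eligible National (section 2)? no; Tier VI Migrant (section 6)? no; applicant's continuous lawful residence: 8.1 years ≥ 9.5 years? no — 0 of 3 hold (need ≥2) → not satisfied.
Under section 3: the applicant is not subject to a deportation order? yes; or the applicant's previous leave was not curtailed? no. So the applicant is a Class-C National.
Under section 8: the applicant holds comprehensive sickness insurance? yes; and the applicant has provided biometric information? no. So the applicant is not a Tier V Person.
Under section 13: the applicant holds a valid certificate of sponsorship? yes; and Class-C National (section 3)? yes; and Tier V Person (section 8)? no. So the applicant is not a Class-N Visitor.
Under section 10: not an Assessable Migrant (section 5)? yes; or Class-N Visitor (section 13)? no. So the applicant is a Regulated Resident.
Under section 7: the applicant is a national of a visa-waiver state? no; and applicant's continuous lawful residence: 8.1 years ≥ 9.5 years? no; and the applicant's previous leave was curtailed? yes. So the applicant is not a Listed Visitor.
Under section 4: not a Listed Visitor (section 7)? yes; the applicant has demonstrated the required language proficiency? no; the applicant is not a national of a visa-waiver state? yes — 2 of 3 hold (need ≥2) → satisfied.
Under section 12: Tier I Migrant (section 4)? yes; and the application was made out-of-country? no. So the applicant is not a Supervised Applicant.
Under section 9: Regulated Resident (section 10)? yes; and Supervised Applicant (section 12)? no. So the applicant is not an Assessable Visitor.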